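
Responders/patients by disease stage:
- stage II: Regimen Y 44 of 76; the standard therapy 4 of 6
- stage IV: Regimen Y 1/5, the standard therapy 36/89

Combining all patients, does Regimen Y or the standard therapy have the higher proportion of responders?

Regimen Y

Stage II: Regimen Y 44/76 = 57.9%, the standard therapy 4/6 = 66.7% → the standard therapy
Stage IV: Regimen Y 1/5 = 20.0%, the standard therapy 36/89 = 40.4% → the standard therapy
Overall: Regimen Y 45/81 = 55.6%, the standard therapy 40/95 = 42.1% → Regimen Y
(The standard therapy wins every disease group but Regimen Y wins overall — the standard therapy's patients skew toward the low-rate stage IV group.)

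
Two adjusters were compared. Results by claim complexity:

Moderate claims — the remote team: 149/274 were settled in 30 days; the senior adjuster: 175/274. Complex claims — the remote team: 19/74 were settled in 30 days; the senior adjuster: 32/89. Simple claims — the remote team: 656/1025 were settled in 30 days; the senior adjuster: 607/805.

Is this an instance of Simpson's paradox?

No

Moderate: the remote team 149/274 = 54.4%, the senior adjuster 175/274 = 63.9% → the senior adjuster
Complex: the remote team 19/74 = 25.7%, the senior adjuster 32/89 = 36.0% → the senior adjuster
Simple: the remote team 656/1025 = 64.0%, the senior adjuster 607/805 = 75.4% → the senior adjuster
Overall: the remote team 824/1373 = 60.0%, the senior adjuster 814/1168 = 69.7% → the senior adjuster
The senior adjuster wins overall and in every claim group — no reversal.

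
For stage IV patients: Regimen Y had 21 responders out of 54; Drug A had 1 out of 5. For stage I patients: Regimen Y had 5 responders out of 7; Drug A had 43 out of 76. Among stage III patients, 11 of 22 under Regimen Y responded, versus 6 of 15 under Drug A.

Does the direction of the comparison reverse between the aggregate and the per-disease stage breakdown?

Yes

Stage IV: Regimen Y 21/54 = 38.9%, Drug A 1/5 = 20.0% → Regimen Y
Stage I: Regimen Y 5/7 = 71.4%, Drug A 43/76 = 56.6% → Regimen Y
Stage III: Regimen Y 11/22 = 50.0%, Drug A 6/15 = 40.0% → Regimen Y
Overall: Regimen Y 37/83 = 44.6%, Drug A 50/96 = 52.1% → Drug A
Regimen Y wins each disease group but Drug A wins overall — the comparison reverses. Regimen Y's patients skew toward stage IV, which has a lower base rate.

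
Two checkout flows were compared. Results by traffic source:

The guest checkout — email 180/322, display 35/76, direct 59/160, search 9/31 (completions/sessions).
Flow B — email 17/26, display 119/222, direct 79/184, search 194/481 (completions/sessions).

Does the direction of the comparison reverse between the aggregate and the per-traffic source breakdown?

Email: the guest checkout 180/322 = 55.9%, Flow B 17/26 = 65.4% → Flow B
Display: the guest checkout 35/76 = 46.1%, Flow B 119/222 = 53.6% → Flow B
Direct: the guest checkout 59/160 = 36.9%, Flow B 79/184 = 42.9% → Flow B
Search: the guest checkout 9/31 = 29.0%, Flow B 194/481 = 40.3% → Flow B
Overall: the guest checkout 283/589 = 48.0%, Flow B 409/913 = 44.8% → the guest checkout
Flow B wins each traffic group but the guest checkout wins overall — the comparison reverses. Flow B's sessions skew toward search, which has a lower base rate.

Yes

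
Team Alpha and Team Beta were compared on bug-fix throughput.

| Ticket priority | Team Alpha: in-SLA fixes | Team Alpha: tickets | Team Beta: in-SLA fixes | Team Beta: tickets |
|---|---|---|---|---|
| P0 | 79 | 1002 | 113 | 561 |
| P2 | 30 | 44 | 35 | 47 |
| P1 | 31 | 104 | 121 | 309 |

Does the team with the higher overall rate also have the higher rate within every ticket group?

P0: Team Alpha 79/1002 = 7.9%, Team Beta 113/561 = 20.1% → Team Beta
P2: Team Alpha 30/44 = 68.2%, Team Beta 35/47 = 74.5% → Team Beta
P1: Team Alpha 31/104 = 29.8%, Team Beta 121/309 = 39.2% → Team Beta
Overall: Team Alpha 140/1150 = 12.2%, Team Beta 269/917 = 29.3% → Team Beta
Team Beta wins overall and in every ticket group — no reversal.

Yes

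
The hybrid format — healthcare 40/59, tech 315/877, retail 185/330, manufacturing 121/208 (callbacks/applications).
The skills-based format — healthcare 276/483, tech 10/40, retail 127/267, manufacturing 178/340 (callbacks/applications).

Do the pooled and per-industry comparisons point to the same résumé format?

No

Healthcare: the hybrid format 40/59 = 67.8%, the skills-based format 276/483 = 57.1% → the hybrid format
Tech: the hybrid format 315/877 = 35.9%, the skills-based format 10/40 = 25.0% → the hybrid format
Retail: the hybrid format 185/330 = 56.1%, the skills-based format 127/267 = 47.6% → the hybrid format
Manufacturing: the hybrid format 121/208 = 58.2%, the skills-based format 178/340 = 52.4% → the hybrid format
Overall: the hybrid format 661/1474 = 44.8%, the skills-based format 591/1130 = 52.3% → the skills-based format
The hybrid format wins each industry group but the skills-based format wins overall — the comparison reverses. The hybrid format's applications skew toward tech, which has a lower base rate.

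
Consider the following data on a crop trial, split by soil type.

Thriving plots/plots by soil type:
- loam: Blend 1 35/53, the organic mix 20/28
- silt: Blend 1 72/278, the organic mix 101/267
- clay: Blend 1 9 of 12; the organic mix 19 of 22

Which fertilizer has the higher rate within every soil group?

the organic mix

Loam: Blend 1 35/53 = 66.0%, the organic mix 20/28 = 71.4% → the organic mix
Silt: Blend 1 72/278 = 25.9%, the organic mix 101/267 = 37.8% → the organic mix
Clay: Blend 1 9/12 = 75.0%, the organic mix 19/22 = 86.4% → the organic mix
The organic mix has the higher rate in all 3 groups.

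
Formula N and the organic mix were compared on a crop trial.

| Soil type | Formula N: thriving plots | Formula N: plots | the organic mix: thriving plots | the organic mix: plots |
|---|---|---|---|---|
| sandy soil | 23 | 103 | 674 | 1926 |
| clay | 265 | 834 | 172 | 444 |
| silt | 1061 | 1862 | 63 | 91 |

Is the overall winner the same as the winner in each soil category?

No

Sandy soil: Formula N 23/103 = 22.3%, the organic mix 674/1926 = 35.0% → the organic mix
Clay: Formula N 265/834 = 31.8%, the organic mix 172/444 = 38.7% → the organic mix
Silt: Formula N 1061/1862 = 57.0%, the organic mix 63/91 = 69.2% → the organic mix
Overall: Formula N 1349/2799 = 48.2%, the organic mix 909/2461 = 36.9% → Formula N
The organic mix wins each soil group but Formula N wins overall — the comparison reverses. The organic mix's plots skew toward sandy soil, which has a lower base rate.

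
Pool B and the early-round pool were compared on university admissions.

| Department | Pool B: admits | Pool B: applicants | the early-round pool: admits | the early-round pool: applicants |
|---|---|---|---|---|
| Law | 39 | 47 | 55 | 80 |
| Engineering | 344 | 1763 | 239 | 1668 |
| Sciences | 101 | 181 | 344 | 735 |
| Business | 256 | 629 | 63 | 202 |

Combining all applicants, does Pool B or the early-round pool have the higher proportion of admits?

Pool B

Law: Pool B 39/47 = 83.0%, the early-round pool 55/80 = 68.8% → Pool B
Engineering: Pool B 344/1763 = 19.5%, the early-round pool 239/1668 = 14.3% → Pool B
Sciences: Pool B 101/181 = 55.8%, the early-round pool 344/735 = 46.8% → Pool B
Business: Pool B 256/629 = 40.7%, the early-round pool 63/202 = 31.2% → Pool B
Overall: Pool B 740/2620 = 28.2%, the early-round pool 701/2685 = 26.1% → Pool B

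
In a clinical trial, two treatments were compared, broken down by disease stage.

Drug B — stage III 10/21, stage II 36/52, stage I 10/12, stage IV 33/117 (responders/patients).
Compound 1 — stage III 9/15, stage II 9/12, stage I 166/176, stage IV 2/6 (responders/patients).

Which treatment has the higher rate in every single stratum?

Stage III: Drug B 10/21 = 47.6%, Compound 1 9/15 = 60.0% → Compound 1
Stage II: Drug B 36/52 = 69.2%, Compound 1 9/12 = 75.0% → Compound 1
Stage I: Drug B 10/12 = 83.3%, Compound 1 166/176 = 94.3% → Compound 1
Stage IV: Drug B 33/117 = 28.2%, Compound 1 2/6 = 33.3% → Compound 1
Compound 1 has the higher rate in all 4 groups.

Compound 1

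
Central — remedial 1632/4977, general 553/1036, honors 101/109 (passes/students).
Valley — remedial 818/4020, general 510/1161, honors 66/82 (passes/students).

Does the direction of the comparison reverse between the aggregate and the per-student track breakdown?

No

Remedial: Central 1632/4977 = 32.8%, Valley 818/4020 = 20.3% → Central
General: Central 553/1036 = 53.4%, Valley 510/1161 = 43.9% → Central
Honors: Central 101/109 = 92.7%, Valley 66/82 = 80.5% → Central
Overall: Central 2286/6122 = 37.3%, Valley 1394/5263 = 26.5% → Central
Central wins overall and in every student group — no reversal.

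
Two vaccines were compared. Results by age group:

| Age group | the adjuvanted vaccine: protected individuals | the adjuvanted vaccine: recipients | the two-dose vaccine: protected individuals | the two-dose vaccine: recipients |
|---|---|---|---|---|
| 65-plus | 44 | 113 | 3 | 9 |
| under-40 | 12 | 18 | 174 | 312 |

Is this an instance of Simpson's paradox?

65-plus: the adjuvanted vaccine 44/113 = 38.9%, the two-dose vaccine 3/9 = 33.3% → the adjuvanted vaccine
Under-40: the adjuvanted vaccine 12/18 = 66.7%, the two-dose vaccine 174/312 = 55.8% → the adjuvanted vaccine
Overall: the adjuvanted vaccine 56/131 = 42.7%, the two-dose vaccine 177/321 = 55.1% → the two-dose vaccine
The adjuvanted vaccine wins each age group but the two-dose vaccine wins overall — the comparison reverses. The adjuvanted vaccine's recipients skew toward 65-plus, which has a lower base rate.

Yes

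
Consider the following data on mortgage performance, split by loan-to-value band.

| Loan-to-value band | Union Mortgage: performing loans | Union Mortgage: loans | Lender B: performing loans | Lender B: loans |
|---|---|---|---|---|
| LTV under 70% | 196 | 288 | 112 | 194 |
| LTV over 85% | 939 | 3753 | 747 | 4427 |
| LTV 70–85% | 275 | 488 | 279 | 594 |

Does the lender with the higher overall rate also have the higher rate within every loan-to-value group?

Yes

LTV under 70%: Union Mortgage 196/288 = 68.1%, Lender B 112/194 = 57.7% → Union Mortgage
LTV over 85%: Union Mortgage 939/3753 = 25.0%, Lender B 747/4427 = 16.9% → Union Mortgage
LTV 70–85%: Union Mortgage 275/488 = 56.4%, Lender B 279/594 = 47.0% → Union Mortgage
Overall: Union Mortgage 1410/4529 = 31.1%, Lender B 1138/5215 = 21.8% → Union Mortgage
Union Mortgage wins overall and in every loan-to-value group — no reversal.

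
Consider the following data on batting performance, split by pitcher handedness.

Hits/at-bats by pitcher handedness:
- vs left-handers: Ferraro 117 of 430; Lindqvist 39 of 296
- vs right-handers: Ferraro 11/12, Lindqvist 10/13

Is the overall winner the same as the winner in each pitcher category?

Yes

Vs left-handers: Ferraro 117/430 = 27.2%, Lindqvist 39/296 = 13.2% → Ferraro
Vs right-handers: Ferraro 11/12 = 91.7%, Lindqvist 10/13 = 76.9% → Ferraro
Overall: Ferraro 128/442 = 29.0%, Lindqvist 49/309 = 15.9% → Ferraro
Ferraro wins overall and in every pitcher group — no reversal.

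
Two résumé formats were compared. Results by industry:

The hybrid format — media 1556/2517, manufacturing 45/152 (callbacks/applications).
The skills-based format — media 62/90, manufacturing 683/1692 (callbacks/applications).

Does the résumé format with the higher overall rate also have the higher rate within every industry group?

No

Media: the hybrid format 1556/2517 = 61.8%, the skills-based format 62/90 = 68.9% → the skills-based format
Manufacturing: the hybrid format 45/152 = 29.6%, the skills-based format 683/1692 = 40.4% → the skills-based format
Overall: the hybrid format 1601/2669 = 60.0%, the skills-based format 745/1782 = 41.8% → the hybrid format
The skills-based format wins each industry group but the hybrid format wins overall — the comparison reverses. The skills-based format's applications skew toward manufacturing, which has a lower base rate.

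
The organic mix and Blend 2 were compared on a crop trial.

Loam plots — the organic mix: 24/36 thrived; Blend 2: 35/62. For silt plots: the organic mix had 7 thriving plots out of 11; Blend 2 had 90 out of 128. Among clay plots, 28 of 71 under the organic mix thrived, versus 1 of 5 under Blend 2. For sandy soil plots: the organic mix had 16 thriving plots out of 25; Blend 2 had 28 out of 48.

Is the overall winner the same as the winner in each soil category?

Loam: the organic mix 24/36 = 66.7%, Blend 2 35/62 = 56.5% → the organic mix
Silt: the organic mix 7/11 = 63.6%, Blend 2 90/128 = 70.3% → Blend 2
Clay: the organic mix 28/71 = 39.4%, Blend 2 1/5 = 20.0% → the organic mix
Sandy soil: the organic mix 16/25 = 64.0%, Blend 2 28/48 = 58.3% → the organic mix
Overall: the organic mix 75/143 = 52.4%, Blend 2 154/243 = 63.4% → Blend 2
Neither sweeps: the organic mix wins 3 of 4 groups, Blend 2 wins 1. Blend 2 wins overall but not every group — no Simpson reversal.

No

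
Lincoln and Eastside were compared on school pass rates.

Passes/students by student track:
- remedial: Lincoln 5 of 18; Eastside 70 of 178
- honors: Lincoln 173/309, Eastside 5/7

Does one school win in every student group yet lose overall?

Remedial: Lincoln 5/18 = 27.8%, Eastside 70/178 = 39.3% → Eastside
Honors: Lincoln 173/309 = 56.0%, Eastside 5/7 = 71.4% → Eastside
Overall: Lincoln 178/327 = 54.4%, Eastside 75/185 = 40.5% → Lincoln
Eastside wins each student group but Lincoln wins overall — the comparison reverses. Eastside's students skew toward remedial, which has a lower base rate.

Yes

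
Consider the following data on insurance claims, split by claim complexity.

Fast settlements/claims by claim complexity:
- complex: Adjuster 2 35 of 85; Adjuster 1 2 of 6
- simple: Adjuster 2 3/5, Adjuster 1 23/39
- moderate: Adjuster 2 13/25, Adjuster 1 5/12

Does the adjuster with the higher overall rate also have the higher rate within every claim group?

Complex: Adjuster 2 35/85 = 41.2%, Adjuster 1 2/6 = 33.3% → Adjuster 2
Simple: Adjuster 2 3/5 = 60.0%, Adjuster 1 23/39 = 59.0% → Adjuster 2
Moderate: Adjuster 2 13/25 = 52.0%, Adjuster 1 5/12 = 41.7% → Adjuster 2
Overall: Adjuster 2 51/115 = 44.3%, Adjuster 1 30/57 = 52.6% → Adjuster 1
Adjuster 2 wins each claim group but Adjuster 1 wins overall — the comparison reverses. Adjuster 2's claims skew toward complex, which has a lower base rate.

No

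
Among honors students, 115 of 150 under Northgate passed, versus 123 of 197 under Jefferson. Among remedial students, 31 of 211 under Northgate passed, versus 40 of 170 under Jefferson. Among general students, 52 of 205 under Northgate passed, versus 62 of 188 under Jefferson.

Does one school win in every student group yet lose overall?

Honors: Northgate 115/150 = 76.7%, Jefferson 123/197 = 62.4% → Northgate
Remedial: Northgate 31/211 = 14.7%, Jefferson 40/170 = 23.5% → Jefferson
General: Northgate 52/205 = 25.4%, Jefferson 62/188 = 33.0% → Jefferson
Overall: Northgate 198/566 = 35.0%, Jefferson 225/555 = 40.5% → Jefferson
Neither sweeps: Northgate wins 1 of 3 groups, Jefferson wins 2. Jefferson wins overall but not every group — no Simpson reversal.

No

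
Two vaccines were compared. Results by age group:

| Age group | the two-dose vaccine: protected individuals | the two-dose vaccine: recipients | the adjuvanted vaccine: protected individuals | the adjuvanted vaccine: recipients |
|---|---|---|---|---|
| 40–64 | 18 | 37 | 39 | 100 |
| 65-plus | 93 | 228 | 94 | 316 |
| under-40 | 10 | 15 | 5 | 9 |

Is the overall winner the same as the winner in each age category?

Yes

40–64: the two-dose vaccine 18/37 = 48.6%, the adjuvanted vaccine 39/100 = 39.0% → the two-dose vaccine
65-plus: the two-dose vaccine 93/228 = 40.8%, the adjuvanted vaccine 94/316 = 29.7% → the two-dose vaccine
Under-40: the two-dose vaccine 10/15 = 66.7%, the adjuvanted vaccine 5/9 = 55.6% → the two-dose vaccine
Overall: the two-dose vaccine 121/280 = 43.2%, the adjuvanted vaccine 138/425 = 32.5% → the two-dose vaccine
The two-dose vaccine wins overall and in every age group — no reversal.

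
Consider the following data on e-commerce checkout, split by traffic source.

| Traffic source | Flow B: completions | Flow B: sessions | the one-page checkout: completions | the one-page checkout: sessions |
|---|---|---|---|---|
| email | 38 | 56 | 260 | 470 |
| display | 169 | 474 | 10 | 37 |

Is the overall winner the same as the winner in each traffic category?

No

Email: Flow B 38/56 = 67.9%, the one-page checkout 260/470 = 55.3% → Flow B
Display: Flow B 169/474 = 35.7%, the one-page checkout 10/37 = 27.0% → Flow B
Overall: Flow B 207/530 = 39.1%, the one-page checkout 270/507 = 53.3% → the one-page checkout
Flow B wins each traffic group but the one-page checkout wins overall — the comparison reverses. Flow B's sessions skew toward display, which has a lower base rate.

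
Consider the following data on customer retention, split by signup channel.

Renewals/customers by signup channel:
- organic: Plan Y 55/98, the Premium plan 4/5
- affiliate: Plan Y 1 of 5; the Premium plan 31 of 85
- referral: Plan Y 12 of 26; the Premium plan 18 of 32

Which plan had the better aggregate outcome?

Plan Y

Organic: Plan Y 55/98 = 56.1%, the Premium plan 4/5 = 80.0% → the Premium plan
Affiliate: Plan Y 1/5 = 20.0%, the Premium plan 31/85 = 36.5% → the Premium plan
Referral: Plan Y 12/26 = 46.2%, the Premium plan 18/32 = 56.2% → the Premium plan
Overall: Plan Y 68/129 = 52.7%, the Premium plan 53/122 = 43.4% → Plan Y
(The Premium plan wins every signup group but Plan Y wins overall — the Premium plan's customers skew toward the low-rate affiliate group.)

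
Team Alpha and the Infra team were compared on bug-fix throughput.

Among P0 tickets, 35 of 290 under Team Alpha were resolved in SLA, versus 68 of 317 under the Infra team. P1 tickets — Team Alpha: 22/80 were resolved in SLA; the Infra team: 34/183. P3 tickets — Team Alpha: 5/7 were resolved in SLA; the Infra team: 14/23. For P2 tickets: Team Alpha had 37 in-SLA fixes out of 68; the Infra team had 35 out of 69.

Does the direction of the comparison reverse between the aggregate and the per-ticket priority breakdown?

P0: Team Alpha 35/290 = 12.1%, the Infra team 68/317 = 21.5% → the Infra team
P1: Team Alpha 22/80 = 27.5%, the Infra team 34/183 = 18.6% → Team Alpha
P3: Team Alpha 5/7 = 71.4%, the Infra team 14/23 = 60.9% → Team Alpha
P2: Team Alpha 37/68 = 54.4%, the Infra team 35/69 = 50.7% → Team Alpha
Overall: Team Alpha 99/445 = 22.2%, the Infra team 151/592 = 25.5% → the Infra team
Neither sweeps: Team Alpha wins 3 of 4 groups, the Infra team wins 1. The Infra team wins overall but not every group — no Simpson reversal.

No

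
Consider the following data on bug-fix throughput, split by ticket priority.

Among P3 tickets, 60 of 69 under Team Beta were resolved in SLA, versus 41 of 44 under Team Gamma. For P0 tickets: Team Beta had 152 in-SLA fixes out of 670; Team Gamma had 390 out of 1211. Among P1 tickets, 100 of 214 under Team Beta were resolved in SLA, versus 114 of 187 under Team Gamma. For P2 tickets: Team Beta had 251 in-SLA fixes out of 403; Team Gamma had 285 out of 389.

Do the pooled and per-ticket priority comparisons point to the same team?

Yes

P3: Team Beta 60/69 = 87.0%, Team Gamma 41/44 = 93.2% → Team Gamma
P0: Team Beta 152/670 = 22.7%, Team Gamma 390/1211 = 32.2% → Team Gamma
P1: Team Beta 100/214 = 46.7%, Team Gamma 114/187 = 61.0% → Team Gamma
P2: Team Beta 251/403 = 62.3%, Team Gamma 285/389 = 73.3% → Team Gamma
Overall: Team Beta 563/1356 = 41.5%, Team Gamma 830/1831 = 45.3% → Team Gamma
Team Gamma wins overall and in every ticket group — no reversal.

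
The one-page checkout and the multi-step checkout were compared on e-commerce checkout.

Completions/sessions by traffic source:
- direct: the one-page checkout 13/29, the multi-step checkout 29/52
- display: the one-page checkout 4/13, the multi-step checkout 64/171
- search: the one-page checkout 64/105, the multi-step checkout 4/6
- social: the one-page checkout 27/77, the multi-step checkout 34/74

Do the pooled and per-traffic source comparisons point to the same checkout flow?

Direct: the one-page checkout 13/29 = 44.8%, the multi-step checkout 29/52 = 55.8% → the multi-step checkout
Display: the one-page checkout 4/13 = 30.8%, the multi-step checkout 64/171 = 37.4% → the multi-step checkout
Search: the one-page checkout 64/105 = 61.0%, the multi-step checkout 4/6 = 66.7% → the multi-step checkout
Social: the one-page checkout 27/77 = 35.1%, the multi-step checkout 34/74 = 45.9% → the multi-step checkout
Overall: the one-page checkout 108/224 = 48.2%, the multi-step checkout 131/303 = 43.2% → the one-page checkout
The multi-step checkout wins each traffic group but the one-page checkout wins overall — the comparison reverses. The multi-step checkout's sessions skew toward display, which has a lower base rate.

No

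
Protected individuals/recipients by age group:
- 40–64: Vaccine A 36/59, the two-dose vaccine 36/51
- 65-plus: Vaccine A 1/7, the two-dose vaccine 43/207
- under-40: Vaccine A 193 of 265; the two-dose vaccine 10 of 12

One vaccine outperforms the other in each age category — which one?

40–64: Vaccine A 36/59 = 61.0%, the two-dose vaccine 36/51 = 70.6% → the two-dose vaccine
65-plus: Vaccine A 1/7 = 14.3%, the two-dose vaccine 43/207 = 20.8% → the two-dose vaccine
Under-40: Vaccine A 193/265 = 72.8%, the two-dose vaccine 10/12 = 83.3% → the two-dose vaccine
The two-dose vaccine has the higher rate in all 3 groups.

the two-dose vaccine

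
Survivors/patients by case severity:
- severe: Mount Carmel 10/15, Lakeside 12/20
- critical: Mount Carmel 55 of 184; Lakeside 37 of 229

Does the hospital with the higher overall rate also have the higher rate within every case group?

Severe: Mount Carmel 10/15 = 66.7%, Lakeside 12/20 = 60.0% → Mount Carmel
Critical: Mount Carmel 55/184 = 29.9%, Lakeside 37/229 = 16.2% → Mount Carmel
Overall: Mount Carmel 65/199 = 32.7%, Lakeside 49/249 = 19.7% → Mount Carmel
Mount Carmel wins overall and in every case group — no reversal.

Yes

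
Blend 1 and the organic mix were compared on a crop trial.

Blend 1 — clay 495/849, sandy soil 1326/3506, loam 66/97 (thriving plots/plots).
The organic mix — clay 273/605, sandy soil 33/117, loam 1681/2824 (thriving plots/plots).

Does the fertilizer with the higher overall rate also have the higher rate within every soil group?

No

Clay: Blend 1 495/849 = 58.3%, the organic mix 273/605 = 45.1% → Blend 1
Sandy soil: Blend 1 1326/3506 = 37.8%, the organic mix 33/117 = 28.2% → Blend 1
Loam: Blend 1 66/97 = 68.0%, the organic mix 1681/2824 = 59.5% → Blend 1
Overall: Blend 1 1887/4452 = 42.4%, the organic mix 1987/3546 = 56.0% → the organic mix
Blend 1 wins each soil group but the organic mix wins overall — the comparison reverses. Blend 1's plots skew toward sandy soil, which has a lower base rate.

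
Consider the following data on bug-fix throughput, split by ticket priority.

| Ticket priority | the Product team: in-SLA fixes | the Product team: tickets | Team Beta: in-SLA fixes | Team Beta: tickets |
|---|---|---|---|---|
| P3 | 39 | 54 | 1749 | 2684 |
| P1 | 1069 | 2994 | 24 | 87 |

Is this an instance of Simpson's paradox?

Yes

P3: the Product team 39/54 = 72.2%, Team Beta 1749/2684 = 65.2% → the Product team
P1: the Product team 1069/2994 = 35.7%, Team Beta 24/87 = 27.6% → the Product team
Overall: the Product team 1108/3048 = 36.4%, Team Beta 1773/2771 = 64.0% → Team Beta
The Product team wins each ticket group but Team Beta wins overall — the comparison reverses. The Product team's tickets skew toward P1, which has a lower base rate.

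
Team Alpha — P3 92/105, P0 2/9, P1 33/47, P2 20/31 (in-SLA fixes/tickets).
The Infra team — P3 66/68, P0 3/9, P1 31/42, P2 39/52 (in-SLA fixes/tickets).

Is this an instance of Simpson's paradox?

P3: Team Alpha 92/105 = 87.6%, the Infra team 66/68 = 97.1% → the Infra team
P0: Team Alpha 2/9 = 22.2%, the Infra team 3/9 = 33.3% → the Infra team
P1: Team Alpha 33/47 = 70.2%, the Infra team 31/42 = 73.8% → the Infra team
P2: Team Alpha 20/31 = 64.5%, the Infra team 39/52 = 75.0% → the Infra team
Overall: Team Alpha 147/192 = 76.6%, the Infra team 139/171 = 81.3% → the Infra team
The Infra team wins overall and in every ticket group — no reversal.

No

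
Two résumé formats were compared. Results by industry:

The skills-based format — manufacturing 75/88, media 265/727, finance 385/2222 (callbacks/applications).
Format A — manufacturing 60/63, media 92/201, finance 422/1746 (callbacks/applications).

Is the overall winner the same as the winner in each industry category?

Manufacturing: the skills-based format 75/88 = 85.2%, Format A 60/63 = 95.2% → Format A
Media: the skills-based format 265/727 = 36.5%, Format A 92/201 = 45.8% → Format A
Finance: the skills-based format 385/2222 = 17.3%, Format A 422/1746 = 24.2% → Format A
Overall: the skills-based format 725/3037 = 23.9%, Format A 574/2010 = 28.6% → Format A
Format A wins overall and in every industry group — no reversal.

Yes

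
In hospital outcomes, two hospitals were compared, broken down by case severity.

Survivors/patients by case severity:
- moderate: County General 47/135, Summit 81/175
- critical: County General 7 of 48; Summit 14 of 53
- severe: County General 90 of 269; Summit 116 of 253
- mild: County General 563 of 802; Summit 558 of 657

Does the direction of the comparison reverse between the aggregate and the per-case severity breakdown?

Moderate: County General 47/135 = 34.8%, Summit 81/175 = 46.3% → Summit
Critical: County General 7/48 = 14.6%, Summit 14/53 = 26.4% → Summit
Severe: County General 90/269 = 33.5%, Summit 116/253 = 45.8% → Summit
Mild: County General 563/802 = 70.2%, Summit 558/657 = 84.9% → Summit
Overall: County General 707/1254 = 56.4%, Summit 769/1138 = 67.6% → Summit
Summit wins overall and in every case group — no reversal.

No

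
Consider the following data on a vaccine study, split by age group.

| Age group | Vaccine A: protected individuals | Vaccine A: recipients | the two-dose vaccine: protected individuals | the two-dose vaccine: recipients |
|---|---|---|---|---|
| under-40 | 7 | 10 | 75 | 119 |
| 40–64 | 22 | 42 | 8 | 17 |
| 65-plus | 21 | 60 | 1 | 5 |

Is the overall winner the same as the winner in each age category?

Under-40: Vaccine A 7/10 = 70.0%, the two-dose vaccine 75/119 = 63.0% → Vaccine A
40–64: Vaccine A 22/42 = 52.4%, the two-dose vaccine 8/17 = 47.1% → Vaccine A
65-plus: Vaccine A 21/60 = 35.0%, the two-dose vaccine 1/5 = 20.0% → Vaccine A
Overall: Vaccine A 50/112 = 44.6%, the two-dose vaccine 84/141 = 59.6% → the two-dose vaccine
Vaccine A wins each age group but the two-dose vaccine wins overall — the comparison reverses. Vaccine A's recipients skew toward 65-plus, which has a lower base rate.

No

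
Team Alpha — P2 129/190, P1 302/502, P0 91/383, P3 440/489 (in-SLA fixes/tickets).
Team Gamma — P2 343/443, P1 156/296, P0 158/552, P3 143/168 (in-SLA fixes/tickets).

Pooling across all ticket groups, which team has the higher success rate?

P2: Team Alpha 129/190 = 67.9%, Team Gamma 343/443 = 77.4% → Team Gamma
P1: Team Alpha 302/502 = 60.2%, Team Gamma 156/296 = 52.7% → Team Alpha
P0: Team Alpha 91/383 = 23.8%, Team Gamma 158/552 = 28.6% → Team Gamma
P3: Team Alpha 440/489 = 90.0%, Team Gamma 143/168 = 85.1% → Team Alpha
Overall: Team Alpha 962/1564 = 61.5%, Team Gamma 800/1459 = 54.8% → Team Alpha
(Neither sweeps every ticket group, but Team Alpha has the higher pooled rate.)

Team Alpha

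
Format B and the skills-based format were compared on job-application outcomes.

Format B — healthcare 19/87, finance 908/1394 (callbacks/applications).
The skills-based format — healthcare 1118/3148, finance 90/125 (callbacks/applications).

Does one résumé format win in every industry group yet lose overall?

Healthcare: Format B 19/87 = 21.8%, the skills-based format 1118/3148 = 35.5% → the skills-based format
Finance: Format B 908/1394 = 65.1%, the skills-based format 90/125 = 72.0% → the skills-based format
Overall: Format B 927/1481 = 62.6%, the skills-based format 1208/3273 = 36.9% → Format B
The skills-based format wins each industry group but Format B wins overall — the comparison reverses. The skills-based format's applications skew toward healthcare, which has a lower base rate.

Yes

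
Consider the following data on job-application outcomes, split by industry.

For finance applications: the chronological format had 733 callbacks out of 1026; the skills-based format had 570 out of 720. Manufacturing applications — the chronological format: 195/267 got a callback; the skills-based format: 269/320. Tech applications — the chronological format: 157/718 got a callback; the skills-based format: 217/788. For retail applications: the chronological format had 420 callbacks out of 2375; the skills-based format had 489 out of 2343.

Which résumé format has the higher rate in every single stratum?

Finance: the chronological format 733/1026 = 71.4%, the skills-based format 570/720 = 79.2% → the skills-based format
Manufacturing: the chronological format 195/267 = 73.0%, the skills-based format 269/320 = 84.1% → the skills-based format
Tech: the chronological format 157/718 = 21.9%, the skills-based format 217/788 = 27.5% → the skills-based format
Retail: the chronological format 420/2375 = 17.7%, the skills-based format 489/2343 = 20.9% → the skills-based format
The skills-based format has the higher rate in all 4 groups.

the skills-based format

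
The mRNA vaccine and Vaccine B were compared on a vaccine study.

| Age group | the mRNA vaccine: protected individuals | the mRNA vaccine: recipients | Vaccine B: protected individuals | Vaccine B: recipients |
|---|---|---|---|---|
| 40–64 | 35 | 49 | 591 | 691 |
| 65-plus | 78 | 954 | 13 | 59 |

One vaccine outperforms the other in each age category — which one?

40–64: the mRNA vaccine 35/49 = 71.4%, Vaccine B 591/691 = 85.5% → Vaccine B
65-plus: the mRNA vaccine 78/954 = 8.2%, Vaccine B 13/59 = 22.0% → Vaccine B
Vaccine B has the higher rate in both groups.

Vaccine B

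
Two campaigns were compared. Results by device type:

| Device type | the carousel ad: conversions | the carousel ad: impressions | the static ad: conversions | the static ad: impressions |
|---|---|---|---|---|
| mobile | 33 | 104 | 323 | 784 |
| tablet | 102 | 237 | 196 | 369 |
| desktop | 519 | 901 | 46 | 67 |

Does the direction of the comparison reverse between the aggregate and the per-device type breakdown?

Yes

Mobile: the carousel ad 33/104 = 31.7%, the static ad 323/784 = 41.2% → the static ad
Tablet: the carousel ad 102/237 = 43.0%, the static ad 196/369 = 53.1% → the static ad
Desktop: the carousel ad 519/901 = 57.6%, the static ad 46/67 = 68.7% → the static ad
Overall: the carousel ad 654/1242 = 52.7%, the static ad 565/1220 = 46.3% → the carousel ad
The static ad wins each device group but the carousel ad wins overall — the comparison reverses. The static ad's impressions skew toward mobile, which has a lower base rate.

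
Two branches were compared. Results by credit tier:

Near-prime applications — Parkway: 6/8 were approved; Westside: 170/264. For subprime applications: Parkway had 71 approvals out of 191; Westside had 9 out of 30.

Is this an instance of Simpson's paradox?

Near-prime: Parkway 6/8 = 75.0%, Westside 170/264 = 64.4% → Parkway
Subprime: Parkway 71/191 = 37.2%, Westside 9/30 = 30.0% → Parkway
Overall: Parkway 77/199 = 38.7%, Westside 179/294 = 60.9% → Westside
Parkway wins each credit group but Westside wins overall — the comparison reverses. Parkway's applications skew toward subprime, which has a lower base rate.

Yes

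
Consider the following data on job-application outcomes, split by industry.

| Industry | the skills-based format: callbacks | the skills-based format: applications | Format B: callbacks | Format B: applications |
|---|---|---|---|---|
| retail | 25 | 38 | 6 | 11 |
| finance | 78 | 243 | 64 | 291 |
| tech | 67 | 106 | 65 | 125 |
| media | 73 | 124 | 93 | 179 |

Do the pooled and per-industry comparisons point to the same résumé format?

Yes

Retail: the skills-based format 25/38 = 65.8%, Format B 6/11 = 54.5% → the skills-based format
Finance: the skills-based format 78/243 = 32.1%, Format B 64/291 = 22.0% → the skills-based format
Tech: the skills-based format 67/106 = 63.2%, Format B 65/125 = 52.0% → the skills-based format
Media: the skills-based format 73/124 = 58.9%, Format B 93/179 = 52.0% → the skills-based format
Overall: the skills-based format 243/511 = 47.6%, Format B 228/606 = 37.6% → the skills-based format
The skills-based format wins overall and in every industry group — no reversal.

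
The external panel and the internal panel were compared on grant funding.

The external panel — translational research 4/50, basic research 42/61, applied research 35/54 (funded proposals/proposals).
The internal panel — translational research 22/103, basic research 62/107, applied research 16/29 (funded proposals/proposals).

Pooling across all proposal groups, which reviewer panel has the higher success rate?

Translational research: the external panel 4/50 = 8.0%, the internal panel 22/103 = 21.4% → the internal panel
Basic research: the external panel 42/61 = 68.9%, the internal panel 62/107 = 57.9% → the external panel
Applied research: the external panel 35/54 = 64.8%, the internal panel 16/29 = 55.2% → the external panel
Overall: the external panel 81/165 = 49.1%, the internal panel 100/239 = 41.8% → the external panel
(Neither sweeps every proposal group, but the external panel has the higher pooled rate.)

the external panel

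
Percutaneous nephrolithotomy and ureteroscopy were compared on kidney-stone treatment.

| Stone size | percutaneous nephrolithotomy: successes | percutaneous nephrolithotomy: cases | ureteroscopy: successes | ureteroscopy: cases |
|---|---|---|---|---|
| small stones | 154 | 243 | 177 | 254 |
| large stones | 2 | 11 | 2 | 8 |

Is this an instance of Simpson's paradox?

Small stones: percutaneous nephrolithotomy 154/243 = 63.4%, ureteroscopy 177/254 = 69.7% → ureteroscopy
Large stones: percutaneous nephrolithotomy 2/11 = 18.2%, ureteroscopy 2/8 = 25.0% → ureteroscopy
Overall: percutaneous nephrolithotomy 156/254 = 61.4%, ureteroscopy 179/262 = 68.3% → ureteroscopy
Ureteroscopy wins overall and in every stone group — no reversal.

No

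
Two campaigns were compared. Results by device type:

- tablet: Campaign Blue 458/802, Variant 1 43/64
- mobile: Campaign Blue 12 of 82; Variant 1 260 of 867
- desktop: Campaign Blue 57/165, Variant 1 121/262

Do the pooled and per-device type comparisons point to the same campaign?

Tablet: Campaign Blue 458/802 = 57.1%, Variant 1 43/64 = 67.2% → Variant 1
Mobile: Campaign Blue 12/82 = 14.6%, Variant 1 260/867 = 30.0% → Variant 1
Desktop: Campaign Blue 57/165 = 34.5%, Variant 1 121/262 = 46.2% → Variant 1
Overall: Campaign Blue 527/1049 = 50.2%, Variant 1 424/1193 = 35.5% → Campaign Blue
Variant 1 wins each device group but Campaign Blue wins overall — the comparison reverses. Variant 1's impressions skew toward mobile, which has a lower base rate.

No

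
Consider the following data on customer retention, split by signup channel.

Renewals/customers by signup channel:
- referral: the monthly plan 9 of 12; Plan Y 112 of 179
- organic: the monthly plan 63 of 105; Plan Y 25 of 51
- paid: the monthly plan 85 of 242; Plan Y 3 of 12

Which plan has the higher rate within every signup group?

the monthly plan

Referral: the monthly plan 9/12 = 75.0%, Plan Y 112/179 = 62.6% → the monthly plan
Organic: the monthly plan 63/105 = 60.0%, Plan Y 25/51 = 49.0% → the monthly plan
Paid: the monthly plan 85/242 = 35.1%, Plan Y 3/12 = 25.0% → the monthly plan
The monthly plan has the higher rate in all 3 groups.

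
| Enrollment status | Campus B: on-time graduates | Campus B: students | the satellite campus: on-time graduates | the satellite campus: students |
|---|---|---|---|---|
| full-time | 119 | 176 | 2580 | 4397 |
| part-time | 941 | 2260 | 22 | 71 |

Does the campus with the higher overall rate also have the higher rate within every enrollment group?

Full-time: Campus B 119/176 = 67.6%, the satellite campus 2580/4397 = 58.7% → Campus B
Part-time: Campus B 941/2260 = 41.6%, the satellite campus 22/71 = 31.0% → Campus B
Overall: Campus B 1060/2436 = 43.5%, the satellite campus 2602/4468 = 58.2% → the satellite campus
Campus B wins each enrollment group but the satellite campus wins overall — the comparison reverses. Campus B's students skew toward part-time, which has a lower base rate.

No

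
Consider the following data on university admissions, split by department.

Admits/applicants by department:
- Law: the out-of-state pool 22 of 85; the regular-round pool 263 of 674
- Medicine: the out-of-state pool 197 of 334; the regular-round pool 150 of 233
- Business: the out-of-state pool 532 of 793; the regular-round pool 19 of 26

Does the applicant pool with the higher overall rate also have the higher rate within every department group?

Law: the out-of-state pool 22/85 = 25.9%, the regular-round pool 263/674 = 39.0% → the regular-round pool
Medicine: the out-of-state pool 197/334 = 59.0%, the regular-round pool 150/233 = 64.4% → the regular-round pool
Business: the out-of-state pool 532/793 = 67.1%, the regular-round pool 19/26 = 73.1% → the regular-round pool
Overall: the out-of-state pool 751/1212 = 62.0%, the regular-round pool 432/933 = 46.3% → the out-of-state pool
The regular-round pool wins each department group but the out-of-state pool wins overall — the comparison reverses. The regular-round pool's applicants skew toward Law, which has a lower base rate.

No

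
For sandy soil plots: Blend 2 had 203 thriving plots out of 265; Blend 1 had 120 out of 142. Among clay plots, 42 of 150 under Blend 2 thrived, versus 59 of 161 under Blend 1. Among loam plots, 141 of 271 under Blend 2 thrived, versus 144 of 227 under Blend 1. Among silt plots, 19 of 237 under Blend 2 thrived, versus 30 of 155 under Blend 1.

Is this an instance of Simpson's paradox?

Sandy soil: Blend 2 203/265 = 76.6%, Blend 1 120/142 = 84.5% → Blend 1
Clay: Blend 2 42/150 = 28.0%, Blend 1 59/161 = 36.6% → Blend 1
Loam: Blend 2 141/271 = 52.0%, Blend 1 144/227 = 63.4% → Blend 1
Silt: Blend 2 19/237 = 8.0%, Blend 1 30/155 = 19.4% → Blend 1
Overall: Blend 2 405/923 = 43.9%, Blend 1 353/685 = 51.5% → Blend 1
Blend 1 wins overall and in every soil group — no reversal.

No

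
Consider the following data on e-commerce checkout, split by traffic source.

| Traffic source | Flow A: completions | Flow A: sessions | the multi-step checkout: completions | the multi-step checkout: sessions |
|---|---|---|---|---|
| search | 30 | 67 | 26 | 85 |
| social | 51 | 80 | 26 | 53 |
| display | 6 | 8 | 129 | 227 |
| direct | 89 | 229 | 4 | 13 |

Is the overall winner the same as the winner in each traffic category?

Search: Flow A 30/67 = 44.8%, the multi-step checkout 26/85 = 30.6% → Flow A
Social: Flow A 51/80 = 63.8%, the multi-step checkout 26/53 = 49.1% → Flow A
Display: Flow A 6/8 = 75.0%, the multi-step checkout 129/227 = 56.8% → Flow A
Direct: Flow A 89/229 = 38.9%, the multi-step checkout 4/13 = 30.8% → Flow A
Overall: Flow A 176/384 = 45.8%, the multi-step checkout 185/378 = 48.9% → the multi-step checkout
Flow A wins each traffic group but the multi-step checkout wins overall — the comparison reverses. Flow A's sessions skew toward direct, which has a lower base rate.

No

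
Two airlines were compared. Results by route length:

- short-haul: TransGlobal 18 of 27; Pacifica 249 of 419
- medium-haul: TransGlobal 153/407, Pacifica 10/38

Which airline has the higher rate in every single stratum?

Short-haul: TransGlobal 18/27 = 66.7%, Pacifica 249/419 = 59.4% → TransGlobal
Medium-haul: TransGlobal 153/407 = 37.6%, Pacifica 10/38 = 26.3% → TransGlobal
TransGlobal has the higher rate in both groups.

TransGlobal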